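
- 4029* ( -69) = 278001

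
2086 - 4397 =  - 2311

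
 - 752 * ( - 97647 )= 73430544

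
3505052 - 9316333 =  - 5811281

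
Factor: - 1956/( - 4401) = 2^2*3^( - 2)=4/9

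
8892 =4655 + 4237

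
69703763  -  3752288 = 65951475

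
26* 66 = 1716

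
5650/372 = 15 + 35/186=15.19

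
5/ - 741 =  -1 + 736/741 = - 0.01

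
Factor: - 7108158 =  - 2^1*3^1 * 43^1*27551^1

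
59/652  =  59/652 = 0.09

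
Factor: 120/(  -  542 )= - 2^2*3^1*5^1*271^ (  -  1 ) =- 60/271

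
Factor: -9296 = -2^4*7^1 *83^1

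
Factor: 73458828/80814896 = 2^(-2)*3^2*59^( - 2) * 691^1*1451^( - 1) *2953^1 = 18364707/20203724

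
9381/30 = 312+7/10  =  312.70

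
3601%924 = 829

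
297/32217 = 99/10739=   0.01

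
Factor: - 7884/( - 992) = 1971/248  =  2^(- 3 )*3^3*31^(- 1)*73^1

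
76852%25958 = 24936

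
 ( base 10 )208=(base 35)5x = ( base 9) 251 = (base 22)9a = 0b11010000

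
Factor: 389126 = 2^1 * 53^1*3671^1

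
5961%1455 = 141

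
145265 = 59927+85338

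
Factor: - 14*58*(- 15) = 12180 = 2^2*3^1*5^1*7^1*29^1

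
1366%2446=1366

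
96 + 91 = 187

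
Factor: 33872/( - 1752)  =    -  2^1*3^(-1 )*29^1 = - 58/3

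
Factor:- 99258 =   -  2^1*3^1*71^1*233^1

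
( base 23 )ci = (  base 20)ee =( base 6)1210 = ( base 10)294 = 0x126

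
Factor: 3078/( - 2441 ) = -2^1  *  3^4 *19^1 *2441^ ( - 1 ) 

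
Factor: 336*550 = 2^5 * 3^1 * 5^2*7^1*11^1 = 184800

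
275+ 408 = 683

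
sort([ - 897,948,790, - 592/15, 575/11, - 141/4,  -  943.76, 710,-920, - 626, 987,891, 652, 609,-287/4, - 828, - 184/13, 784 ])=[ - 943.76, - 920,-897, - 828, - 626,-287/4, - 592/15, - 141/4,  -  184/13, 575/11, 609,652, 710, 784, 790, 891, 948, 987 ]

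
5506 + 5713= 11219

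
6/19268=3/9634  =  0.00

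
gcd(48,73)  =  1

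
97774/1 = 97774= 97774.00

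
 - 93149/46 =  - 2025 + 1/46 = -  2024.98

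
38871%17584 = 3703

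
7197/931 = 7197/931 = 7.73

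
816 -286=530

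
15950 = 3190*5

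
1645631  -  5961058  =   - 4315427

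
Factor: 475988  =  2^2*19^1*6263^1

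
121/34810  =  121/34810 = 0.00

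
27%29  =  27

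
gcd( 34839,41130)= 9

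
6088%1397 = 500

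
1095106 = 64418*17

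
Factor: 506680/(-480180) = - 2^1*3^( - 1)*151^( - 1)*239^1 =- 478/453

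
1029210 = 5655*182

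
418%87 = 70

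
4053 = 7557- 3504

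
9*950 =8550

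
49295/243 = 49295/243 = 202.86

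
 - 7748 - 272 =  - 8020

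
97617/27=3615  +  4/9 =3615.44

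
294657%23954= 7209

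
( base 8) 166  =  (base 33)3j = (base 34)3G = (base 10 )118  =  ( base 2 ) 1110110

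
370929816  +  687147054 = 1058076870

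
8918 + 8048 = 16966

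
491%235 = 21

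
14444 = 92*157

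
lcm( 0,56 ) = 0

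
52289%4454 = 3295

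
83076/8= 10384 + 1/2  =  10384.50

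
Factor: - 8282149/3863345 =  - 5^( -1 )*1553^1*5333^1*772669^( - 1 ) 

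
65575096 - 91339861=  - 25764765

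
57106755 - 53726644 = 3380111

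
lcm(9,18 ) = 18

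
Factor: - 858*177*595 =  - 90360270 = - 2^1*3^2*5^1*7^1 * 11^1*13^1*17^1 * 59^1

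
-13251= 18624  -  31875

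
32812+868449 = 901261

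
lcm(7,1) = 7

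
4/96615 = 4/96615=0.00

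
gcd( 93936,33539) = 1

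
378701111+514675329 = 893376440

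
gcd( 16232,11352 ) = 8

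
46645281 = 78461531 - 31816250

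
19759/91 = 217 + 12/91 = 217.13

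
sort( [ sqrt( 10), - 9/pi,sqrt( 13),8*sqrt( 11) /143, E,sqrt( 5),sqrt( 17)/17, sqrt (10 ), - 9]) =[ - 9,-9/pi, 8*sqrt( 11 )/143,sqrt (17 ) /17, sqrt( 5 ),E,sqrt ( 10),sqrt(10 ), sqrt(13 ) ]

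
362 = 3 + 359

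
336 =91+245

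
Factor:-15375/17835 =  - 5^2*29^( - 1)  =  -  25/29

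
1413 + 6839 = 8252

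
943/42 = 22 + 19/42=22.45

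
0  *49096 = 0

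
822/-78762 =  - 137/13127 = -0.01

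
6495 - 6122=373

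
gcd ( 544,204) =68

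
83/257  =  83/257 = 0.32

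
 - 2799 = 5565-8364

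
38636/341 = 38636/341 = 113.30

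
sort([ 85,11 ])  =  [ 11, 85] 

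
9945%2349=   549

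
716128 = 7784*92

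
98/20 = 4 + 9/10 = 4.90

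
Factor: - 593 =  - 593^1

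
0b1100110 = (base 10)102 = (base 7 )204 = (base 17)60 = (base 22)4e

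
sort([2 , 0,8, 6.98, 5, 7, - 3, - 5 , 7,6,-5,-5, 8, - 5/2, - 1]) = [ - 5, - 5,  -  5, - 3, - 5/2, - 1,0, 2, 5,6, 6.98, 7, 7,8 , 8] 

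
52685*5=263425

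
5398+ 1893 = 7291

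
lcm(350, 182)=4550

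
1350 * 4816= 6501600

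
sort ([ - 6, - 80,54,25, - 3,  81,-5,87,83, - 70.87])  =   [ - 80, - 70.87, - 6,  -  5,- 3,25,54,81, 83  ,  87]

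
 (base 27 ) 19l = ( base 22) 213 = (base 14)50d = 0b1111100001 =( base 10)993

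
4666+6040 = 10706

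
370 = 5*74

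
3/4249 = 3/4249 =0.00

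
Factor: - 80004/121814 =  - 354/539 = - 2^1*3^1 * 7^( - 2 )*11^( - 1)*59^1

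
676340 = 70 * 9662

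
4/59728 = 1/14932 =0.00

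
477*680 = 324360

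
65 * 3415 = 221975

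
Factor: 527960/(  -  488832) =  - 2^( - 4 )*3^( - 1)*5^1*19^(- 1)*197^1 = - 985/912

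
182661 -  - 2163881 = 2346542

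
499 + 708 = 1207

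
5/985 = 1/197 = 0.01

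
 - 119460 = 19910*( - 6) 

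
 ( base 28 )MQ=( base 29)M4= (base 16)282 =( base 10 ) 642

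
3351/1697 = 1 + 1654/1697=1.97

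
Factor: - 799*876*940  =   -2^4*3^1*5^1 * 17^1*47^2*73^1 =-657928560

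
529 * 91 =48139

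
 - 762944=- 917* 832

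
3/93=1/31 = 0.03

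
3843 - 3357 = 486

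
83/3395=83/3395= 0.02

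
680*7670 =5215600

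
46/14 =3+2/7 = 3.29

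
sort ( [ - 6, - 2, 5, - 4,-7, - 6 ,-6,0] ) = [- 7, - 6,-6, - 6, - 4,-2,  0 , 5]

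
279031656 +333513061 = 612544717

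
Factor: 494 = 2^1*13^1*19^1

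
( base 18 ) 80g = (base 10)2608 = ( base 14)d44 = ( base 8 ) 5060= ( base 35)24I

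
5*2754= 13770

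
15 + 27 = 42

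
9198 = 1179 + 8019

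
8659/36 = 8659/36 = 240.53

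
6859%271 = 84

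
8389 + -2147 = 6242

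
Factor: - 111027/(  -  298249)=51/137 =3^1* 17^1*137^( - 1) 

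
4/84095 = 4/84095 = 0.00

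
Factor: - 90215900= - 2^2 * 5^2*271^1*3329^1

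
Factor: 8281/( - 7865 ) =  - 637/605 = - 5^ ( - 1 )  *7^2* 11^( - 2 )* 13^1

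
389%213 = 176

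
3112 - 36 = 3076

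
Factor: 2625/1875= 5^( - 1)*7^1 = 7/5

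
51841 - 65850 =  - 14009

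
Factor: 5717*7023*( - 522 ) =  - 2^1 * 3^3*29^1*2341^1*5717^1 = -20958556302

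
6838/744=3419/372 = 9.19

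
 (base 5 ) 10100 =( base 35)IK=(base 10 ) 650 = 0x28a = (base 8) 1212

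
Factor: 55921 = 55921^1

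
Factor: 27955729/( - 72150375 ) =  - 3^( - 1 )*5^ (  -  3 )*11^ ( - 1 ) * 17491^( - 1)*27955729^1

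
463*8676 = 4016988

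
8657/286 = 30 + 7/26 = 30.27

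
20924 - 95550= - 74626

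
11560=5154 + 6406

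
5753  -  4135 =1618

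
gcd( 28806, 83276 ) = 2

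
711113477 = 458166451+252947026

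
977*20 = 19540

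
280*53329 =14932120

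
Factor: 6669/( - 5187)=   -  3^2*7^( - 1) = -9/7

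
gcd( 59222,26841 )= 1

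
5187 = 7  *741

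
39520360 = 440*89819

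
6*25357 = 152142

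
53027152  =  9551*5552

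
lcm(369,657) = 26937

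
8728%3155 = 2418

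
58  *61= 3538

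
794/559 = 794/559 = 1.42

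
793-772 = 21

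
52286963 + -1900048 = 50386915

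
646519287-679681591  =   - 33162304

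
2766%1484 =1282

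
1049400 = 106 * 9900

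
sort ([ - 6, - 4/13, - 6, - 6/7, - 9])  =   [  -  9, - 6,  -  6, - 6/7, - 4/13]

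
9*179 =1611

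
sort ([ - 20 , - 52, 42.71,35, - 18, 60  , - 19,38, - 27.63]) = [ - 52, - 27.63, - 20, - 19, - 18, 35, 38, 42.71, 60 ]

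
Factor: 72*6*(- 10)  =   - 4320 =- 2^5*3^3 *5^1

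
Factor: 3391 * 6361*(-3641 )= - 78536919791  =  - 11^1 *331^1*3391^1*  6361^1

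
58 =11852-11794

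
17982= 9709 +8273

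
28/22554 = 2/1611 = 0.00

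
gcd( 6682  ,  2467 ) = 1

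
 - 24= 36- 60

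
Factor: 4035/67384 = 2^(  -  3)*3^1*5^1*269^1*8423^( - 1)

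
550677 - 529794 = 20883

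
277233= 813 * 341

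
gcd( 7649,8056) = 1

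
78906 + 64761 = 143667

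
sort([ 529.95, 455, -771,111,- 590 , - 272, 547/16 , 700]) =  [-771,-590, - 272, 547/16, 111, 455,  529.95,  700]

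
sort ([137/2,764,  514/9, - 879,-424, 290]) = [ - 879, - 424, 514/9, 137/2,290,764 ] 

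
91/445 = 91/445 = 0.20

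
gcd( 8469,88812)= 9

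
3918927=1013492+2905435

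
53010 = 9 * 5890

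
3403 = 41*83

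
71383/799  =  89 + 16/47 = 89.34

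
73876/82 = 900+ 38/41 =900.93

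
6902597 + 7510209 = 14412806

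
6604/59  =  111 + 55/59 = 111.93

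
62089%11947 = 2354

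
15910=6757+9153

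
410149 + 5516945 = 5927094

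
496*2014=998944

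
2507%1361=1146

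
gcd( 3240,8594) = 2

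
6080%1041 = 875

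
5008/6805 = 5008/6805 = 0.74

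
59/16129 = 59/16129= 0.00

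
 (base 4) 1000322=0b1000000111010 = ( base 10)4154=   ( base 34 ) 3k6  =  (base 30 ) 4ie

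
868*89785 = 77933380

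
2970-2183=787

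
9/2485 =9/2485 = 0.00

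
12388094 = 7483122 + 4904972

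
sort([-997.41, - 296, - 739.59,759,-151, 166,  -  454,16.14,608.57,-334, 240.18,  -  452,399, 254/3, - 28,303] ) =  [ -997.41, - 739.59,-454, - 452,-334, - 296, - 151, - 28, 16.14, 254/3 , 166, 240.18,  303, 399, 608.57, 759 ] 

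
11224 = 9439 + 1785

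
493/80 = 6+13/80 = 6.16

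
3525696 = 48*73452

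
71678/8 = 8959 + 3/4 = 8959.75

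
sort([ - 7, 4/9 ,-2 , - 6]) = [ - 7,-6, - 2, 4/9]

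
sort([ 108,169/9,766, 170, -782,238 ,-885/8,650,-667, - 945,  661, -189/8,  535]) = [ - 945, - 782,-667 , - 885/8 ,-189/8,  169/9,108,  170, 238,535,  650, 661 , 766]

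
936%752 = 184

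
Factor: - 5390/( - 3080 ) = 7/4  =  2^( - 2 )*7^1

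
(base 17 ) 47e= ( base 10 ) 1289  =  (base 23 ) 2a1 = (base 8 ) 2411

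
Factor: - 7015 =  - 5^1*23^1*61^1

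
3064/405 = 7 + 229/405= 7.57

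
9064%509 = 411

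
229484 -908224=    - 678740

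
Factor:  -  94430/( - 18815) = 2^1*7^1*19^1*53^(-1) = 266/53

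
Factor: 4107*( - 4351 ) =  - 3^1*19^1 * 37^2*229^1 = - 17869557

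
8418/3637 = 8418/3637 = 2.31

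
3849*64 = 246336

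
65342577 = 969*67433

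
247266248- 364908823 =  - 117642575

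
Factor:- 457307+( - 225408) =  - 5^1*11^1*12413^1 = - 682715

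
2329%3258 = 2329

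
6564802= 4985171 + 1579631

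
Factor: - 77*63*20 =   -  97020  =  - 2^2*3^2*5^1* 7^2 * 11^1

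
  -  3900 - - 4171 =271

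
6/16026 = 1/2671 = 0.00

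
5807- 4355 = 1452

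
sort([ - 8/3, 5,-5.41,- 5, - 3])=[ - 5.41, - 5, - 3, - 8/3, 5]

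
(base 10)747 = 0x2EB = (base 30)OR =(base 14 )3b5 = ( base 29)PM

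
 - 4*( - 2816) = 11264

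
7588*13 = 98644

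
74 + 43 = 117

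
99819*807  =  80553933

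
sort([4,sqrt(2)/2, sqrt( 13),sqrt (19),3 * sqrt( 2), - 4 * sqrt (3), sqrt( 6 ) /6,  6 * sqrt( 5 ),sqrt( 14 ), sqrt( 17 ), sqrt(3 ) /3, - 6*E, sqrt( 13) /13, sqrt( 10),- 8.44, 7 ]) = [ - 6*E, - 8.44, - 4 * sqrt( 3 ),  sqrt(13 ) /13, sqrt( 6 ) /6, sqrt(3) /3 , sqrt( 2 ) /2 , sqrt( 10 ),  sqrt( 13),sqrt(14),4,sqrt( 17 ), 3*sqrt( 2 ),sqrt ( 19 ),7,6*sqrt( 5)]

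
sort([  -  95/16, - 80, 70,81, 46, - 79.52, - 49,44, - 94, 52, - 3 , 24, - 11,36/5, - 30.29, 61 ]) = [ - 94,-80 ,-79.52,- 49, - 30.29, - 11,-95/16, - 3,36/5 , 24,44,46,52 , 61,70,81] 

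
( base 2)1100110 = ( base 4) 1212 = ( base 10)102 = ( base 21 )4I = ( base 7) 204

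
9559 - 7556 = 2003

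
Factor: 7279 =29^1* 251^1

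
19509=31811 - 12302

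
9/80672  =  9/80672  =  0.00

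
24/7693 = 24/7693=0.00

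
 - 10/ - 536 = 5/268 = 0.02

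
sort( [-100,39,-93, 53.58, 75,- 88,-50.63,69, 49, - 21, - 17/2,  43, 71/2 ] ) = [- 100, - 93, - 88, - 50.63, - 21, - 17/2, 71/2,  39, 43, 49 , 53.58,69  ,  75 ]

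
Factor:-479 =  - 479^1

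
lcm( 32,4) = 32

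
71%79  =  71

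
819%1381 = 819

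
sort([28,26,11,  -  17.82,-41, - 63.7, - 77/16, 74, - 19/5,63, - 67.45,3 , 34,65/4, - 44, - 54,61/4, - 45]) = [ - 67.45, - 63.7, - 54,-45, - 44,  -  41, - 17.82, - 77/16, - 19/5,  3,11, 61/4,65/4 , 26, 28,34,63, 74 ] 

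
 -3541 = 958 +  - 4499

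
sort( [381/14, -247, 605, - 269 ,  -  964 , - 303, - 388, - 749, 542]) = [-964, - 749, - 388  , -303, - 269, - 247, 381/14, 542,605 ] 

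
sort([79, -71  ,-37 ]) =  [  -  71,-37 , 79]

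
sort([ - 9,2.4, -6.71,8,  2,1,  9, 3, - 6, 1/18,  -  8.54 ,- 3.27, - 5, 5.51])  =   [ - 9, - 8.54,-6.71, - 6, - 5,-3.27,1/18, 1,2,2.4, 3, 5.51, 8,9 ] 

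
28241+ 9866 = 38107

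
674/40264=337/20132 = 0.02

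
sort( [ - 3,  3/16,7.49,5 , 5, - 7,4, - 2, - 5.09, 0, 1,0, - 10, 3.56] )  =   [-10,-7, - 5.09, -3, - 2,0, 0, 3/16, 1,3.56, 4, 5, 5, 7.49]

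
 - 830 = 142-972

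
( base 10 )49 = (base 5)144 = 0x31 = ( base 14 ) 37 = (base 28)1l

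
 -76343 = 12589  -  88932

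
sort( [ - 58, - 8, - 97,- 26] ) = [ - 97, - 58, - 26, - 8 ]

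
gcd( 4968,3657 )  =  69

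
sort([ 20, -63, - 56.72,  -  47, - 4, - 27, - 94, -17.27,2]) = [-94, - 63, - 56.72,-47, - 27, - 17.27, - 4, 2, 20]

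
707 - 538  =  169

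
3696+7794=11490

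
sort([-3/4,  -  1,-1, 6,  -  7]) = [ -7, - 1, - 1,-3/4, 6] 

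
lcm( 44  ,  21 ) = 924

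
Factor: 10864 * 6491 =70518224 = 2^4*7^1*97^1*6491^1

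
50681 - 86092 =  - 35411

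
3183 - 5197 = -2014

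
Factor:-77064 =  - 2^3*3^1*13^2 * 19^1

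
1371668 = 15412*89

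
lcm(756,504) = 1512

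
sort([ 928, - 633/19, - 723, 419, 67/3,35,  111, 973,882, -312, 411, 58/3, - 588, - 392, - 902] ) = [ - 902, - 723, - 588 , - 392,-312, - 633/19, 58/3, 67/3,35,  111, 411 , 419, 882, 928,  973] 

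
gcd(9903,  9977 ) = 1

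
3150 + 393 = 3543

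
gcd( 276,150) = 6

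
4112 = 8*514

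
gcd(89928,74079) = 9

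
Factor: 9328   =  2^4*11^1*53^1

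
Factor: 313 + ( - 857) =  - 544 = - 2^5 * 17^1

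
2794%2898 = 2794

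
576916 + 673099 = 1250015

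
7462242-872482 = 6589760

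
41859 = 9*4651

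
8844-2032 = 6812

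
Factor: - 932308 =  - 2^2 * 13^1*17929^1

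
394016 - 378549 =15467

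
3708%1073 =489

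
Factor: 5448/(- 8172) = - 2/3 = - 2^1 *3^(-1)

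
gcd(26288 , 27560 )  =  424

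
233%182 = 51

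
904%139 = 70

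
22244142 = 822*27061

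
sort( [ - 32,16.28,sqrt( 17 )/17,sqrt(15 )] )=[ - 32,sqrt(17 )/17,sqrt( 15 ),16.28]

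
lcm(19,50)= 950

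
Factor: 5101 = 5101^1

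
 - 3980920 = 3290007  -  7270927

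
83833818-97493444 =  - 13659626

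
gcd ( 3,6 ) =3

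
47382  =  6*7897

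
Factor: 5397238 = 2^1 *7^1*11^1*101^1*347^1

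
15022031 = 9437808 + 5584223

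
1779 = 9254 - 7475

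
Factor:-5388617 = - 13^1*163^1*2543^1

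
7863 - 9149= - 1286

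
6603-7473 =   -  870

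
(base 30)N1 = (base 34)KB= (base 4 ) 22303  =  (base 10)691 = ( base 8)1263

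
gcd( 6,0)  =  6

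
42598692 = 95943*444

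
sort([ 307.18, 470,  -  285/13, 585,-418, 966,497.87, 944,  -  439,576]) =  [ -439,-418 , - 285/13,307.18, 470, 497.87,  576,585, 944,966]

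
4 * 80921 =323684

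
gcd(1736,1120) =56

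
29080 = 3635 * 8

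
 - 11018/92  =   - 5509/46 =- 119.76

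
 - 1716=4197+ - 5913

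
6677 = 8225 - 1548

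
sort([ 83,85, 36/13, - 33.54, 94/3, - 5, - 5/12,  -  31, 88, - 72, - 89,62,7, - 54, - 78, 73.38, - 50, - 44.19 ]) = [ - 89, - 78, - 72, - 54 , - 50 , - 44.19, - 33.54, - 31, - 5, - 5/12 , 36/13,7, 94/3,  62, 73.38, 83, 85, 88 ]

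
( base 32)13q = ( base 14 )5BC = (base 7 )3225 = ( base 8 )2172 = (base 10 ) 1146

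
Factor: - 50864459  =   - 17^1*31^1 * 96517^1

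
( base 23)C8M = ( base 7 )25052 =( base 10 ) 6554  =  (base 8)14632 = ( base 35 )5C9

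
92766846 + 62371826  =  155138672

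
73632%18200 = 832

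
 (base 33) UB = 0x3e9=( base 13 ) 5c0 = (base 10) 1001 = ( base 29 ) 15F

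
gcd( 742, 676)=2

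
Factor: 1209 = 3^1 *13^1*31^1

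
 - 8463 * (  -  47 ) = 397761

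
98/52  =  1  +  23/26 = 1.88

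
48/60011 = 48/60011 = 0.00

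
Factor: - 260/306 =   -  2^1*3^( - 2)*5^1*13^1*17^( - 1) = - 130/153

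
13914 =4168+9746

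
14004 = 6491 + 7513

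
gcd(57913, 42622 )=1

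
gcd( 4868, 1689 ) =1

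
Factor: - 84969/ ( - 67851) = 3^1*7^( - 1)*359^ ( - 1)*1049^1 = 3147/2513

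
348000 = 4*87000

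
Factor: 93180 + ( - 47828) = 2^3*5669^1=45352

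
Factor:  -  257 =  - 257^1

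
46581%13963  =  4692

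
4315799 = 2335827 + 1979972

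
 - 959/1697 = - 1 + 738/1697 = - 0.57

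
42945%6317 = 5043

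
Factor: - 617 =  - 617^1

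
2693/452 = 5+433/452 = 5.96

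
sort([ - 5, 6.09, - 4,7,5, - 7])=[ - 7 , - 5, - 4 , 5,6.09, 7] 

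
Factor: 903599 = 41^1*22039^1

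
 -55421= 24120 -79541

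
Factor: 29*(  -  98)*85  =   - 2^1*  5^1*7^2 *17^1*29^1 = - 241570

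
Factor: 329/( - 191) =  -7^1*47^1*191^( - 1)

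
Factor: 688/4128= 1/6  =  2^ ( - 1)*3^( - 1)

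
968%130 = 58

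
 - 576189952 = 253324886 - 829514838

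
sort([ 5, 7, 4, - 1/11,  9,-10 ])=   [-10,- 1/11,4,5,7, 9 ] 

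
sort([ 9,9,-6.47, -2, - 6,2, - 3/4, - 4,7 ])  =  [ - 6.47, - 6, - 4 , - 2, - 3/4, 2,7, 9,9]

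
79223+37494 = 116717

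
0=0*209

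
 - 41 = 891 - 932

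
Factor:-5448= - 2^3 * 3^1*227^1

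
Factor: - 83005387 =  - 1117^1 * 74311^1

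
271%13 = 11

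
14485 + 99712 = 114197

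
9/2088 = 1/232 = 0.00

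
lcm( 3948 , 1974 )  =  3948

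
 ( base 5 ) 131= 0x29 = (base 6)105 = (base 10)41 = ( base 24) 1H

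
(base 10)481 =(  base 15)221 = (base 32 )f1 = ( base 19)166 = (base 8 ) 741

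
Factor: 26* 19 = 494 = 2^1*13^1 * 19^1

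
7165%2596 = 1973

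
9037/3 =3012 + 1/3=   3012.33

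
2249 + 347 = 2596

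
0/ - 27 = 0/1 = - 0.00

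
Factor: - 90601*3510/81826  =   - 3^3  *  5^1*7^2*13^1*43^2*163^( - 1 ) *251^( - 1) = -159004755/40913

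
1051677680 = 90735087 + 960942593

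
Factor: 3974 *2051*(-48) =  - 391232352 = - 2^5 * 3^1 * 7^1*293^1*1987^1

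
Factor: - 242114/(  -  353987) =2^1*17^1*53^( - 1)*6679^( - 1 )*7121^1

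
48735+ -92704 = -43969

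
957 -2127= - 1170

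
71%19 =14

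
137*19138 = 2621906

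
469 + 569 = 1038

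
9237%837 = 30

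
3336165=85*39249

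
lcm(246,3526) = 10578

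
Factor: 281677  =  11^1*29^1 * 883^1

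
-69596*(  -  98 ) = 6820408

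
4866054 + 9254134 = 14120188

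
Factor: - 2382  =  -2^1*3^1*397^1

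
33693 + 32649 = 66342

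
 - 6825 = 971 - 7796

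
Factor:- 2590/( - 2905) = 2^1*37^1*83^ ( - 1)=74/83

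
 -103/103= - 1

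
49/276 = 49/276  =  0.18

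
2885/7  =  412 + 1/7 = 412.14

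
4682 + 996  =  5678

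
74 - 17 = 57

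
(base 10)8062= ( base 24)DNM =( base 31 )8C2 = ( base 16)1F7E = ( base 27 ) b1g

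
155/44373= 155/44373=0.00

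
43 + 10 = 53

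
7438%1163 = 460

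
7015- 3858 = 3157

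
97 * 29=2813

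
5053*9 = 45477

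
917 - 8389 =  -  7472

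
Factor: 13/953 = 13^1*953^( - 1) 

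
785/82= 9 + 47/82 = 9.57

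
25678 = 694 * 37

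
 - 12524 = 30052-42576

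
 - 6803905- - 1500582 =  -  5303323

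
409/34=409/34 = 12.03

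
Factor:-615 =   -  3^1 * 5^1*41^1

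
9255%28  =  15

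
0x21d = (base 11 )452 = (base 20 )171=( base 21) 14g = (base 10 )541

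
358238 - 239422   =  118816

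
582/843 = 194/281 = 0.69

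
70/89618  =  35/44809=0.00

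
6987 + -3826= 3161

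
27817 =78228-50411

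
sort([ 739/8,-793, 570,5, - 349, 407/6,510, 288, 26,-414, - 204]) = [-793, - 414 , - 349, - 204,5, 26, 407/6, 739/8, 288, 510, 570]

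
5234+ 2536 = 7770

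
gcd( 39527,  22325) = 47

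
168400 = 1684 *100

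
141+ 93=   234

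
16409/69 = 237+ 56/69 = 237.81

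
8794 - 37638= - 28844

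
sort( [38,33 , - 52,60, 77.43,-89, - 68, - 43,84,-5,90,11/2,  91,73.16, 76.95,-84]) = [ - 89, - 84 , - 68,  -  52, - 43, - 5, 11/2,  33, 38,  60,73.16,  76.95,77.43,  84, 90,  91] 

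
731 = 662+69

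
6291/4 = 1572+3/4 = 1572.75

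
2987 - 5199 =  -2212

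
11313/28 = 404 + 1/28 =404.04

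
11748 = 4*2937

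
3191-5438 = -2247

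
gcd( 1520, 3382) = 38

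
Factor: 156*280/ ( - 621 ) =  - 2^5*3^( - 2)*5^1*7^1*13^1*23^ (-1 ) = - 14560/207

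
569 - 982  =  -413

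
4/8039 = 4/8039 = 0.00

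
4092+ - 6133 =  - 2041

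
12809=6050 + 6759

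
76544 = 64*1196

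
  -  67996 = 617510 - 685506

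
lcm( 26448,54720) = 1586880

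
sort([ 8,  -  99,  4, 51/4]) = [ - 99 , 4,8, 51/4]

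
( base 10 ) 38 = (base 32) 16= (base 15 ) 28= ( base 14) 2a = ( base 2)100110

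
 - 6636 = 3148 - 9784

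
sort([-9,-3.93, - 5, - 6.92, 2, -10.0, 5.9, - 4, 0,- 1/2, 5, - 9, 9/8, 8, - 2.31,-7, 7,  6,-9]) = [ - 10.0,-9,  -  9, - 9,-7,  -  6.92, - 5, - 4,-3.93, -2.31, -1/2,0, 9/8, 2,  5, 5.9,6,7, 8] 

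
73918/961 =73918/961 = 76.92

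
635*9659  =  6133465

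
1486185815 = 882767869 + 603417946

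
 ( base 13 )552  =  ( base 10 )912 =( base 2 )1110010000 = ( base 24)1E0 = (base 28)14G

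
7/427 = 1/61 = 0.02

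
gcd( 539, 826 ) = 7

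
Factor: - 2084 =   -  2^2*521^1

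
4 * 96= 384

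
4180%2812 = 1368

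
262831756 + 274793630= 537625386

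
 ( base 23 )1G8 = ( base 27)16E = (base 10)905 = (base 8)1611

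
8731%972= 955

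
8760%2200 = 2160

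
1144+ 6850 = 7994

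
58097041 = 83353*697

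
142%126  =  16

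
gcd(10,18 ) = 2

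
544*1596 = 868224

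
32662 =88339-55677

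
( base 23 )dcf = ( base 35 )5ts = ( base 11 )5427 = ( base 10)7168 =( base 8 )16000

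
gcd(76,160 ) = 4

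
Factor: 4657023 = 3^2*7^1 * 29^1*2549^1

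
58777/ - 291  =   - 202 + 5/291 = - 201.98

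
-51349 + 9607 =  - 41742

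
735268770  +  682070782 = 1417339552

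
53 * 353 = 18709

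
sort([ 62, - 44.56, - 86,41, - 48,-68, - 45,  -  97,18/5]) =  [ - 97, - 86, - 68, - 48,-45 , - 44.56,18/5,  41,62]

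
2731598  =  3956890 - 1225292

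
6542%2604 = 1334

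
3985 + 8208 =12193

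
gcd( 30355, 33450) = 5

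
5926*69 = 408894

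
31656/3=10552 = 10552.00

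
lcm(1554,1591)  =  66822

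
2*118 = 236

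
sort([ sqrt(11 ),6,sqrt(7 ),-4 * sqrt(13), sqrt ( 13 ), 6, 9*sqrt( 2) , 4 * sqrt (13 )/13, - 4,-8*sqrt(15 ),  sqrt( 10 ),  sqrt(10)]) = [ - 8*sqrt( 15 ) , - 4 * sqrt( 13 ) , - 4 , 4 * sqrt(13) /13,sqrt( 7 ),sqrt(10),  sqrt( 10), sqrt(11 ) , sqrt ( 13 ),6,6,9*sqrt ( 2 ) ] 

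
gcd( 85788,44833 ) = 1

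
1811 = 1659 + 152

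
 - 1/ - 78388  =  1/78388=   0.00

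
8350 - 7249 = 1101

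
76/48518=38/24259 = 0.00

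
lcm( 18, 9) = 18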